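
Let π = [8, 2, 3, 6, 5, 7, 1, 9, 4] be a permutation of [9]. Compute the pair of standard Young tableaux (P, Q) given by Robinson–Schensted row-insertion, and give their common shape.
P = [1, 3, 4, 7, 9] / [2, 5] / [6] / [8];  Q = [1, 3, 4, 6, 8] / [2, 9] / [5] / [7];  common shape = (5, 2, 1, 1)

Row-insert the values π_1, π_2, … into P one at a time, bumping the leftmost entry strictly greater than the inserted value down to the next row. The recording tableau Q records, in position (i, j), the step at which that cell was added to P.
  Insert 8 (step 1): P = [8];  Q = [1]
  Insert 2 (step 2): P = [2] / [8];  Q = [1] / [2]
  Insert 3 (step 3): P = [2, 3] / [8];  Q = [1, 3] / [2]
  Insert 6 (step 4): P = [2, 3, 6] / [8];  Q = [1, 3, 4] / [2]
  Insert 5 (step 5): P = [2, 3, 5] / [6] / [8];  Q = [1, 3, 4] / [2] / [5]
  Insert 7 (step 6): P = [2, 3, 5, 7] / [6] / [8];  Q = [1, 3, 4, 6] / [2] / [5]
  Insert 1 (step 7): P = [1, 3, 5, 7] / [2] / [6] / [8];  Q = [1, 3, 4, 6] / [2] / [5] / [7]
  Insert 9 (step 8): P = [1, 3, 5, 7, 9] / [2] / [6] / [8];  Q = [1, 3, 4, 6, 8] / [2] / [5] / [7]
  Insert 4 (step 9): P = [1, 3, 4, 7, 9] / [2, 5] / [6] / [8];  Q = [1, 3, 4, 6, 8] / [2, 9] / [5] / [7]
Final shape: (5, 2, 1, 1).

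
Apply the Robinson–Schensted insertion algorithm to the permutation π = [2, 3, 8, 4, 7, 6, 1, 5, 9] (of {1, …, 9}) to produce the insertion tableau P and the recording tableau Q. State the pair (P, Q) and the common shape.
P = [1, 3, 4, 5, 9] / [2, 6] / [7] / [8];  Q = [1, 2, 3, 5, 9] / [4, 8] / [6] / [7];  common shape = (5, 2, 1, 1)

Row-insert the values π_1, π_2, … into P one at a time, bumping the leftmost entry strictly greater than the inserted value down to the next row. The recording tableau Q records, in position (i, j), the step at which that cell was added to P.
  Insert 2 (step 1): P = [2];  Q = [1]
  Insert 3 (step 2): P = [2, 3];  Q = [1, 2]
  Insert 8 (step 3): P = [2, 3, 8];  Q = [1, 2, 3]
  Insert 4 (step 4): P = [2, 3, 4] / [8];  Q = [1, 2, 3] / [4]
  Insert 7 (step 5): P = [2, 3, 4, 7] / [8];  Q = [1, 2, 3, 5] / [4]
  Insert 6 (step 6): P = [2, 3, 4, 6] / [7] / [8];  Q = [1, 2, 3, 5] / [4] / [6]
  Insert 1 (step 7): P = [1, 3, 4, 6] / [2] / [7] / [8];  Q = [1, 2, 3, 5] / [4] / [6] / [7]
  Insert 5 (step 8): P = [1, 3, 4, 5] / [2, 6] / [7] / [8];  Q = [1, 2, 3, 5] / [4, 8] / [6] / [7]
  Insert 9 (step 9): P = [1, 3, 4, 5, 9] / [2, 6] / [7] / [8];  Q = [1, 2, 3, 5, 9] / [4, 8] / [6] / [7]
Final shape: (5, 2, 1, 1).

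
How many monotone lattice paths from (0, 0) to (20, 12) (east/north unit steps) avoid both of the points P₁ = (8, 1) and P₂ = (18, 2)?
Number of paths = 213618132

Inclusion–exclusion. Total paths: C(32, 20) = 225792840. Through P₁: C(9, 8)·C(23, 12) = 12168702. Through P₂: C(20, 18)·C(12, 2) = 12540. Since P₁ is strictly southwest of P₂, a monotone path through both must visit P₁ then P₂; paths through both = C(9, 8)·C(11, 10)·C(12, 2) = 6534. Avoid both = 225792840 − 12168702 − 12540 + 6534 = 213618132.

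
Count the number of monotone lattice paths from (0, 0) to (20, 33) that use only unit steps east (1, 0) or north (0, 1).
Number of paths = 202355008436035

A monotone lattice path from (0, 0) to (20, 33) consists of 20 east steps and 33 north steps in some order, so it is determined by which 20 of the 53 steps are east. The count is C(53, 20) = 202355008436035.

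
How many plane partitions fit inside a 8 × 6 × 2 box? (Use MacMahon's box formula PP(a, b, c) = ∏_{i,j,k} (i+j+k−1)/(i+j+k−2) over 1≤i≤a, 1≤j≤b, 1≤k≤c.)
PP(8, 6, 2) = 2147145

Evaluate the triple product over i = 1..8, j = 1..6, k = 1..2. The factors are (2/1) · (3/2) · (3/2) · (4/3) · (4/3) · (5/4) · (5/4) · (6/5) · … (96 factors total). The numerators and denominators telescope so the product is an integer; carrying out the multiplication exactly gives PP(8, 6, 2) = 2147145.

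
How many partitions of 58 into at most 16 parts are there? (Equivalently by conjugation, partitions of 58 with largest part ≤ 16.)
p(58, parts ≤ 16) = 469300

Use the recurrence p(n, m) = p(n, m−1) + p(n−m, m): either the largest part is < m (count p(n, m−1)) or the largest part is exactly m (remove one copy of m, count p(n−m, m)). With p(0, ·) = 1 this gives p(58, parts ≤ 16) = 469300. (By conjugating Young diagrams, this also counts partitions of 58 into at most 16 parts.)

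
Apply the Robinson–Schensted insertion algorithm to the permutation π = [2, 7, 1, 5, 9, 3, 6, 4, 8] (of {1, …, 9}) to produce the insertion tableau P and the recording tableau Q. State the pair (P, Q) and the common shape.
P = [1, 3, 4, 8] / [2, 5, 6] / [7, 9];  Q = [1, 2, 5, 9] / [3, 4, 7] / [6, 8];  common shape = (4, 3, 2)

Row-insert the values π_1, π_2, … into P one at a time, bumping the leftmost entry strictly greater than the inserted value down to the next row. The recording tableau Q records, in position (i, j), the step at which that cell was added to P.
  Insert 2 (step 1): P = [2];  Q = [1]
  Insert 7 (step 2): P = [2, 7];  Q = [1, 2]
  Insert 1 (step 3): P = [1, 7] / [2];  Q = [1, 2] / [3]
  Insert 5 (step 4): P = [1, 5] / [2, 7];  Q = [1, 2] / [3, 4]
  Insert 9 (step 5): P = [1, 5, 9] / [2, 7];  Q = [1, 2, 5] / [3, 4]
  Insert 3 (step 6): P = [1, 3, 9] / [2, 5] / [7];  Q = [1, 2, 5] / [3, 4] / [6]
  Insert 6 (step 7): P = [1, 3, 6] / [2, 5, 9] / [7];  Q = [1, 2, 5] / [3, 4, 7] / [6]
  Insert 4 (step 8): P = [1, 3, 4] / [2, 5, 6] / [7, 9];  Q = [1, 2, 5] / [3, 4, 7] / [6, 8]
  Insert 8 (step 9): P = [1, 3, 4, 8] / [2, 5, 6] / [7, 9];  Q = [1, 2, 5, 9] / [3, 4, 7] / [6, 8]
Final shape: (4, 3, 2).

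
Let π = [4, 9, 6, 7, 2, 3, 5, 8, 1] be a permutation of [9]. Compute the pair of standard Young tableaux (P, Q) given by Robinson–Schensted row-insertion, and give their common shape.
P = [1, 3, 5, 8] / [2, 6, 7] / [4] / [9];  Q = [1, 2, 4, 8] / [3, 6, 7] / [5] / [9];  common shape = (4, 3, 1, 1)

Row-insert the values π_1, π_2, … into P one at a time, bumping the leftmost entry strictly greater than the inserted value down to the next row. The recording tableau Q records, in position (i, j), the step at which that cell was added to P.
  Insert 4 (step 1): P = [4];  Q = [1]
  Insert 9 (step 2): P = [4, 9];  Q = [1, 2]
  Insert 6 (step 3): P = [4, 6] / [9];  Q = [1, 2] / [3]
  Insert 7 (step 4): P = [4, 6, 7] / [9];  Q = [1, 2, 4] / [3]
  Insert 2 (step 5): P = [2, 6, 7] / [4] / [9];  Q = [1, 2, 4] / [3] / [5]
  Insert 3 (step 6): P = [2, 3, 7] / [4, 6] / [9];  Q = [1, 2, 4] / [3, 6] / [5]
  Insert 5 (step 7): P = [2, 3, 5] / [4, 6, 7] / [9];  Q = [1, 2, 4] / [3, 6, 7] / [5]
  Insert 8 (step 8): P = [2, 3, 5, 8] / [4, 6, 7] / [9];  Q = [1, 2, 4, 8] / [3, 6, 7] / [5]
  Insert 1 (step 9): P = [1, 3, 5, 8] / [2, 6, 7] / [4] / [9];  Q = [1, 2, 4, 8] / [3, 6, 7] / [5] / [9]
Final shape: (4, 3, 1, 1).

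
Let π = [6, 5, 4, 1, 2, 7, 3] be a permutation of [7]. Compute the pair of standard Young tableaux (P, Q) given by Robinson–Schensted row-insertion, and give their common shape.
P = [1, 2, 3] / [4, 7] / [5] / [6];  Q = [1, 5, 6] / [2, 7] / [3] / [4];  common shape = (3, 2, 1, 1)

Row-insert the values π_1, π_2, … into P one at a time, bumping the leftmost entry strictly greater than the inserted value down to the next row. The recording tableau Q records, in position (i, j), the step at which that cell was added to P.
  Insert 6 (step 1): P = [6];  Q = [1]
  Insert 5 (step 2): P = [5] / [6];  Q = [1] / [2]
  Insert 4 (step 3): P = [4] / [5] / [6];  Q = [1] / [2] / [3]
  Insert 1 (step 4): P = [1] / [4] / [5] / [6];  Q = [1] / [2] / [3] / [4]
  Insert 2 (step 5): P = [1, 2] / [4] / [5] / [6];  Q = [1, 5] / [2] / [3] / [4]
  Insert 7 (step 6): P = [1, 2, 7] / [4] / [5] / [6];  Q = [1, 5, 6] / [2] / [3] / [4]
  Insert 3 (step 7): P = [1, 2, 3] / [4, 7] / [5] / [6];  Q = [1, 5, 6] / [2, 7] / [3] / [4]
Final shape: (3, 2, 1, 1).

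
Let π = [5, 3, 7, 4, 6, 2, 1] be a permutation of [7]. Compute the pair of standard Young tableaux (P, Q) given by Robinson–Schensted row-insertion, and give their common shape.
P = [1, 4, 6] / [2, 7] / [3] / [5];  Q = [1, 3, 5] / [2, 4] / [6] / [7];  common shape = (3, 2, 1, 1)

Row-insert the values π_1, π_2, … into P one at a time, bumping the leftmost entry strictly greater than the inserted value down to the next row. The recording tableau Q records, in position (i, j), the step at which that cell was added to P.
  Insert 5 (step 1): P = [5];  Q = [1]
  Insert 3 (step 2): P = [3] / [5];  Q = [1] / [2]
  Insert 7 (step 3): P = [3, 7] / [5];  Q = [1, 3] / [2]
  Insert 4 (step 4): P = [3, 4] / [5, 7];  Q = [1, 3] / [2, 4]
  Insert 6 (step 5): P = [3, 4, 6] / [5, 7];  Q = [1, 3, 5] / [2, 4]
  Insert 2 (step 6): P = [2, 4, 6] / [3, 7] / [5];  Q = [1, 3, 5] / [2, 4] / [6]
  Insert 1 (step 7): P = [1, 4, 6] / [2, 7] / [3] / [5];  Q = [1, 3, 5] / [2, 4] / [6] / [7]
Final shape: (3, 2, 1, 1).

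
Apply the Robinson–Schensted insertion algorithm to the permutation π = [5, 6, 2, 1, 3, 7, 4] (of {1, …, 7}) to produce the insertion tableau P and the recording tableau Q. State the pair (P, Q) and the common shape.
P = [1, 3, 4] / [2, 6, 7] / [5];  Q = [1, 2, 6] / [3, 5, 7] / [4];  common shape = (3, 3, 1)

Row-insert the values π_1, π_2, … into P one at a time, bumping the leftmost entry strictly greater than the inserted value down to the next row. The recording tableau Q records, in position (i, j), the step at which that cell was added to P.
  Insert 5 (step 1): P = [5];  Q = [1]
  Insert 6 (step 2): P = [5, 6];  Q = [1, 2]
  Insert 2 (step 3): P = [2, 6] / [5];  Q = [1, 2] / [3]
  Insert 1 (step 4): P = [1, 6] / [2] / [5];  Q = [1, 2] / [3] / [4]
  Insert 3 (step 5): P = [1, 3] / [2, 6] / [5];  Q = [1, 2] / [3, 5] / [4]
  Insert 7 (step 6): P = [1, 3, 7] / [2, 6] / [5];  Q = [1, 2, 6] / [3, 5] / [4]
  Insert 4 (step 7): P = [1, 3, 4] / [2, 6, 7] / [5];  Q = [1, 2, 6] / [3, 5, 7] / [4]
Final shape: (3, 3, 1).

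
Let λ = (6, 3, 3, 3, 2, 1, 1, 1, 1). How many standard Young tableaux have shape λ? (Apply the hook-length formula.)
# SYT of shape (6, 3, 3, 3, 2, 1, 1, 1, 1) = 258658400

Hook-length formula: f^λ = n! / Π hook(c), product over all cells c of the Young diagram. For λ = (6, 3, 3, 3, 2, 1, 1, 1, 1), n = 21 boxes. Hook lengths by row (left-to-right, top-to-bottom): [14, 9, 7, 3, 2, 1]; [10, 5, 3]; [9, 4, 2]; [8, 3, 1]; [6, 1]; [4]; [3]; [2]; [1]. Product of hooks = 197522841600. So f^λ = 21! / 197522841600 = 51090942171709440000 / 197522841600 = 258658400.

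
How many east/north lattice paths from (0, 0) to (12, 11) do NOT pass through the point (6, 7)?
Number of paths = 991718

Total paths from (0, 0) to (12, 11): C(23, 12) = 1352078. Paths through (6, 7): (paths (0, 0) → (6, 7)) × (paths (6, 7) → (12, 11)) = C(13, 6) · C(10, 6) = 1716 · 210 = 360360. Avoidance count = 1352078 − 360360 = 991718.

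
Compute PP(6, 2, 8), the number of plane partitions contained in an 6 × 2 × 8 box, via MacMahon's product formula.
PP(6, 2, 8) = 2147145

Evaluate the triple product over i = 1..6, j = 1..2, k = 1..8. The factors are (2/1) · (3/2) · (4/3) · (5/4) · (6/5) · (7/6) · (8/7) · (9/8) · … (96 factors total). The numerators and denominators telescope so the product is an integer; carrying out the multiplication exactly gives PP(6, 2, 8) = 2147145.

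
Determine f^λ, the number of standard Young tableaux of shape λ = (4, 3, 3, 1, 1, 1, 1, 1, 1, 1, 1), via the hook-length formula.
# SYT of shape (4, 3, 3, 1, 1, 1, 1, 1, 1, 1, 1) = 358020

Hook-length formula: f^λ = n! / Π hook(c), product over all cells c of the Young diagram. For λ = (4, 3, 3, 1, 1, 1, 1, 1, 1, 1, 1), n = 18 boxes. Hook lengths by row (left-to-right, top-to-bottom): [14, 5, 4, 1]; [12, 3, 2]; [11, 2, 1]; [8]; [7]; [6]; [5]; [4]; [3]; [2]; [1]. Product of hooks = 17882726400. So f^λ = 18! / 17882726400 = 6402373705728000 / 17882726400 = 358020.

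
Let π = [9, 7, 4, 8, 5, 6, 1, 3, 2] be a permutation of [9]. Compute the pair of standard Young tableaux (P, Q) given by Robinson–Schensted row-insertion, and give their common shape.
P = [1, 2, 6] / [3, 5] / [4, 8] / [7] / [9];  Q = [1, 4, 6] / [2, 5] / [3, 8] / [7] / [9];  common shape = (3, 2, 2, 1, 1)

Row-insert the values π_1, π_2, … into P one at a time, bumping the leftmost entry strictly greater than the inserted value down to the next row. The recording tableau Q records, in position (i, j), the step at which that cell was added to P.
  Insert 9 (step 1): P = [9];  Q = [1]
  Insert 7 (step 2): P = [7] / [9];  Q = [1] / [2]
  Insert 4 (step 3): P = [4] / [7] / [9];  Q = [1] / [2] / [3]
  Insert 8 (step 4): P = [4, 8] / [7] / [9];  Q = [1, 4] / [2] / [3]
  Insert 5 (step 5): P = [4, 5] / [7, 8] / [9];  Q = [1, 4] / [2, 5] / [3]
  Insert 6 (step 6): P = [4, 5, 6] / [7, 8] / [9];  Q = [1, 4, 6] / [2, 5] / [3]
  Insert 1 (step 7): P = [1, 5, 6] / [4, 8] / [7] / [9];  Q = [1, 4, 6] / [2, 5] / [3] / [7]
  Insert 3 (step 8): P = [1, 3, 6] / [4, 5] / [7, 8] / [9];  Q = [1, 4, 6] / [2, 5] / [3, 8] / [7]
  Insert 2 (step 9): P = [1, 2, 6] / [3, 5] / [4, 8] / [7] / [9];  Q = [1, 4, 6] / [2, 5] / [3, 8] / [7] / [9]
Final shape: (3, 2, 2, 1, 1).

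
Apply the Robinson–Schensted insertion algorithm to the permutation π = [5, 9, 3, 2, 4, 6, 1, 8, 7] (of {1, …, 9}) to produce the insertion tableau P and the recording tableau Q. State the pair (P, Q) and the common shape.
P = [1, 4, 6, 7] / [2, 8] / [3, 9] / [5];  Q = [1, 2, 6, 8] / [3, 5] / [4, 9] / [7];  common shape = (4, 2, 2, 1)

Row-insert the values π_1, π_2, … into P one at a time, bumping the leftmost entry strictly greater than the inserted value down to the next row. The recording tableau Q records, in position (i, j), the step at which that cell was added to P.
  Insert 5 (step 1): P = [5];  Q = [1]
  Insert 9 (step 2): P = [5, 9];  Q = [1, 2]
  Insert 3 (step 3): P = [3, 9] / [5];  Q = [1, 2] / [3]
  Insert 2 (step 4): P = [2, 9] / [3] / [5];  Q = [1, 2] / [3] / [4]
  Insert 4 (step 5): P = [2, 4] / [3, 9] / [5];  Q = [1, 2] / [3, 5] / [4]
  Insert 6 (step 6): P = [2, 4, 6] / [3, 9] / [5];  Q = [1, 2, 6] / [3, 5] / [4]
  Insert 1 (step 7): P = [1, 4, 6] / [2, 9] / [3] / [5];  Q = [1, 2, 6] / [3, 5] / [4] / [7]
  Insert 8 (step 8): P = [1, 4, 6, 8] / [2, 9] / [3] / [5];  Q = [1, 2, 6, 8] / [3, 5] / [4] / [7]
  Insert 7 (step 9): P = [1, 4, 6, 7] / [2, 8] / [3, 9] / [5];  Q = [1, 2, 6, 8] / [3, 5] / [4, 9] / [7]
Final shape: (4, 2, 2, 1).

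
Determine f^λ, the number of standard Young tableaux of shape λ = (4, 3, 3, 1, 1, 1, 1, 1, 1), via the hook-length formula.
# SYT of shape (4, 3, 3, 1, 1, 1, 1, 1, 1) = 112112

Hook-length formula: f^λ = n! / Π hook(c), product over all cells c of the Young diagram. For λ = (4, 3, 3, 1, 1, 1, 1, 1, 1), n = 16 boxes. Hook lengths by row (left-to-right, top-to-bottom): [12, 5, 4, 1]; [10, 3, 2]; [9, 2, 1]; [6]; [5]; [4]; [3]; [2]; [1]. Product of hooks = 186624000. So f^λ = 16! / 186624000 = 20922789888000 / 186624000 = 112112.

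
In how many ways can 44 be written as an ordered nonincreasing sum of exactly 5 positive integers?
p(44, 5 parts) = 1602

Partitions of n into exactly k parts are in bijection with partitions of n − k into at most k parts (subtract 1 from each part). So p(44, exactly 5) = p(39, parts ≤ 5). Computing via the recurrence p(m, j) = p(m, j−1) + p(m−j, j) gives 1602.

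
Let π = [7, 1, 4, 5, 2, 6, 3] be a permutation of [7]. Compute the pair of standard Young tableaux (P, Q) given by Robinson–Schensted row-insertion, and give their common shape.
P = [1, 2, 3, 6] / [4, 5] / [7];  Q = [1, 3, 4, 6] / [2, 7] / [5];  common shape = (4, 2, 1)

Row-insert the values π_1, π_2, … into P one at a time, bumping the leftmost entry strictly greater than the inserted value down to the next row. The recording tableau Q records, in position (i, j), the step at which that cell was added to P.
  Insert 7 (step 1): P = [7];  Q = [1]
  Insert 1 (step 2): P = [1] / [7];  Q = [1] / [2]
  Insert 4 (step 3): P = [1, 4] / [7];  Q = [1, 3] / [2]
  Insert 5 (step 4): P = [1, 4, 5] / [7];  Q = [1, 3, 4] / [2]
  Insert 2 (step 5): P = [1, 2, 5] / [4] / [7];  Q = [1, 3, 4] / [2] / [5]
  Insert 6 (step 6): P = [1, 2, 5, 6] / [4] / [7];  Q = [1, 3, 4, 6] / [2] / [5]
  Insert 3 (step 7): P = [1, 2, 3, 6] / [4, 5] / [7];  Q = [1, 3, 4, 6] / [2, 7] / [5]
Final shape: (4, 2, 1).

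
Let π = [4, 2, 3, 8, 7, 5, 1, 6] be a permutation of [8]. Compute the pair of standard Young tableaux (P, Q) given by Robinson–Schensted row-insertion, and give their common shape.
P = [1, 3, 5, 6] / [2, 7] / [4] / [8];  Q = [1, 3, 4, 8] / [2, 5] / [6] / [7];  common shape = (4, 2, 1, 1)

Row-insert the values π_1, π_2, … into P one at a time, bumping the leftmost entry strictly greater than the inserted value down to the next row. The recording tableau Q records, in position (i, j), the step at which that cell was added to P.
  Insert 4 (step 1): P = [4];  Q = [1]
  Insert 2 (step 2): P = [2] / [4];  Q = [1] / [2]
  Insert 3 (step 3): P = [2, 3] / [4];  Q = [1, 3] / [2]
  Insert 8 (step 4): P = [2, 3, 8] / [4];  Q = [1, 3, 4] / [2]
  Insert 7 (step 5): P = [2, 3, 7] / [4, 8];  Q = [1, 3, 4] / [2, 5]
  Insert 5 (step 6): P = [2, 3, 5] / [4, 7] / [8];  Q = [1, 3, 4] / [2, 5] / [6]
  Insert 1 (step 7): P = [1, 3, 5] / [2, 7] / [4] / [8];  Q = [1, 3, 4] / [2, 5] / [6] / [7]
  Insert 6 (step 8): P = [1, 3, 5, 6] / [2, 7] / [4] / [8];  Q = [1, 3, 4, 8] / [2, 5] / [6] / [7]
Final shape: (4, 2, 1, 1).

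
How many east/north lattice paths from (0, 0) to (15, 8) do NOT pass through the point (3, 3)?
Number of paths = 366554

Total paths from (0, 0) to (15, 8): C(23, 15) = 490314. Paths through (3, 3): (paths (0, 0) → (3, 3)) × (paths (3, 3) → (15, 8)) = C(6, 3) · C(17, 12) = 20 · 6188 = 123760. Avoidance count = 490314 − 123760 = 366554.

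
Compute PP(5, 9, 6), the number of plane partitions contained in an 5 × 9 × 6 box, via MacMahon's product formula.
PP(5, 9, 6) = 72261531710368

Evaluate the triple product over i = 1..5, j = 1..9, k = 1..6. The factors are (2/1) · (3/2) · (4/3) · (5/4) · (6/5) · (7/6) · (3/2) · (4/3) · … (270 factors total). The numerators and denominators telescope so the product is an integer; carrying out the multiplication exactly gives PP(5, 9, 6) = 72261531710368.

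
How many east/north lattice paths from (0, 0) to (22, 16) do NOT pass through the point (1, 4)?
Number of paths = 20465887830

Total paths from (0, 0) to (22, 16): C(38, 22) = 22239974430. Paths through (1, 4): (paths (0, 0) → (1, 4)) × (paths (1, 4) → (22, 16)) = C(5, 1) · C(33, 21) = 5 · 354817320 = 1774086600. Avoidance count = 22239974430 − 1774086600 = 20465887830.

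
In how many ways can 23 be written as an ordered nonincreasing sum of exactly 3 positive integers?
p(23, 3 parts) = 44

Partitions of n into exactly k parts are in bijection with partitions of n − k into at most k parts (subtract 1 from each part). So p(23, exactly 3) = p(20, parts ≤ 3). Computing via the recurrence p(m, j) = p(m, j−1) + p(m−j, j) gives 44.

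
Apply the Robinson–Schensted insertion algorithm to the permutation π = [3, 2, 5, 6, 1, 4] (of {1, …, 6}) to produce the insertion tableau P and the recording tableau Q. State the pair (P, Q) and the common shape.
P = [1, 4, 6] / [2, 5] / [3];  Q = [1, 3, 4] / [2, 6] / [5];  common shape = (3, 2, 1)

Row-insert the values π_1, π_2, … into P one at a time, bumping the leftmost entry strictly greater than the inserted value down to the next row. The recording tableau Q records, in position (i, j), the step at which that cell was added to P.
  Insert 3 (step 1): P = [3];  Q = [1]
  Insert 2 (step 2): P = [2] / [3];  Q = [1] / [2]
  Insert 5 (step 3): P = [2, 5] / [3];  Q = [1, 3] / [2]
  Insert 6 (step 4): P = [2, 5, 6] / [3];  Q = [1, 3, 4] / [2]
  Insert 1 (step 5): P = [1, 5, 6] / [2] / [3];  Q = [1, 3, 4] / [2] / [5]
  Insert 4 (step 6): P = [1, 4, 6] / [2, 5] / [3];  Q = [1, 3, 4] / [2, 6] / [5]
Final shape: (3, 2, 1).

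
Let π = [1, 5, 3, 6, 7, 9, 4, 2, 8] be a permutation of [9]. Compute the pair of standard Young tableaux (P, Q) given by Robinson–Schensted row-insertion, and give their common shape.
P = [1, 2, 4, 7, 8] / [3, 6, 9] / [5];  Q = [1, 2, 4, 5, 6] / [3, 7, 9] / [8];  common shape = (5, 3, 1)

Row-insert the values π_1, π_2, … into P one at a time, bumping the leftmost entry strictly greater than the inserted value down to the next row. The recording tableau Q records, in position (i, j), the step at which that cell was added to P.
  Insert 1 (step 1): P = [1];  Q = [1]
  Insert 5 (step 2): P = [1, 5];  Q = [1, 2]
  Insert 3 (step 3): P = [1, 3] / [5];  Q = [1, 2] / [3]
  Insert 6 (step 4): P = [1, 3, 6] / [5];  Q = [1, 2, 4] / [3]
  Insert 7 (step 5): P = [1, 3, 6, 7] / [5];  Q = [1, 2, 4, 5] / [3]
  Insert 9 (step 6): P = [1, 3, 6, 7, 9] / [5];  Q = [1, 2, 4, 5, 6] / [3]
  Insert 4 (step 7): P = [1, 3, 4, 7, 9] / [5, 6];  Q = [1, 2, 4, 5, 6] / [3, 7]
  Insert 2 (step 8): P = [1, 2, 4, 7, 9] / [3, 6] / [5];  Q = [1, 2, 4, 5, 6] / [3, 7] / [8]
  Insert 8 (step 9): P = [1, 2, 4, 7, 8] / [3, 6, 9] / [5];  Q = [1, 2, 4, 5, 6] / [3, 7, 9] / [8]
Final shape: (5, 3, 1).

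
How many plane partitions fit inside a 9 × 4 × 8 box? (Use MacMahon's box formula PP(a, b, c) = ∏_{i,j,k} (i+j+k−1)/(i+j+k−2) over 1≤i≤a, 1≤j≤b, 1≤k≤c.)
PP(9, 4, 8) = 151561524301616

Evaluate the triple product over i = 1..9, j = 1..4, k = 1..8. The factors are (2/1) · (3/2) · (4/3) · (5/4) · (6/5) · (7/6) · (8/7) · (9/8) · … (288 factors total). The numerators and denominators telescope so the product is an integer; carrying out the multiplication exactly gives PP(9, 4, 8) = 151561524301616.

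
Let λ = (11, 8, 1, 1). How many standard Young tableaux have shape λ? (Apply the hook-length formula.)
# SYT of shape (11, 8, 1, 1) = 3627936

Hook-length formula: f^λ = n! / Π hook(c), product over all cells c of the Young diagram. For λ = (11, 8, 1, 1), n = 21 boxes. Hook lengths by row (left-to-right, top-to-bottom): [14, 11, 10, 9, 8, 7, 6, 5, 3, 2, 1]; [10, 7, 6, 5, 4, 3, 2, 1]; [2]; [1]. Product of hooks = 14082647040000. So f^λ = 21! / 14082647040000 = 51090942171709440000 / 14082647040000 = 3627936.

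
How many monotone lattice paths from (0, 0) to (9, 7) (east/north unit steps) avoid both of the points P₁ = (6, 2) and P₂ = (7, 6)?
Number of paths = 5144

Inclusion–exclusion. Total paths: C(16, 9) = 11440. Through P₁: C(8, 6)·C(8, 3) = 1568. Through P₂: C(13, 7)·C(3, 2) = 5148. Since P₁ is strictly southwest of P₂, a monotone path through both must visit P₁ then P₂; paths through both = C(8, 6)·C(5, 1)·C(3, 2) = 420. Avoid both = 11440 − 1568 − 5148 + 420 = 5144.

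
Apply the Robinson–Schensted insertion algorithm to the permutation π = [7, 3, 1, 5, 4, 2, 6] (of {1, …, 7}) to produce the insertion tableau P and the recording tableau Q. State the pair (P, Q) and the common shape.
P = [1, 2, 6] / [3, 4] / [5] / [7];  Q = [1, 4, 7] / [2, 5] / [3] / [6];  common shape = (3, 2, 1, 1)

Row-insert the values π_1, π_2, … into P one at a time, bumping the leftmost entry strictly greater than the inserted value down to the next row. The recording tableau Q records, in position (i, j), the step at which that cell was added to P.
  Insert 7 (step 1): P = [7];  Q = [1]
  Insert 3 (step 2): P = [3] / [7];  Q = [1] / [2]
  Insert 1 (step 3): P = [1] / [3] / [7];  Q = [1] / [2] / [3]
  Insert 5 (step 4): P = [1, 5] / [3] / [7];  Q = [1, 4] / [2] / [3]
  Insert 4 (step 5): P = [1, 4] / [3, 5] / [7];  Q = [1, 4] / [2, 5] / [3]
  Insert 2 (step 6): P = [1, 2] / [3, 4] / [5] / [7];  Q = [1, 4] / [2, 5] / [3] / [6]
  Insert 6 (step 7): P = [1, 2, 6] / [3, 4] / [5] / [7];  Q = [1, 4, 7] / [2, 5] / [3] / [6]
Final shape: (3, 2, 1, 1).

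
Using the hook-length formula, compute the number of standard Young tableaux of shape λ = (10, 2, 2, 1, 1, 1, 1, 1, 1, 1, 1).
# SYT of shape (10, 2, 2, 1, 1, 1, 1, 1, 1, 1, 1) = 14284998

Hook-length formula: f^λ = n! / Π hook(c), product over all cells c of the Young diagram. For λ = (10, 2, 2, 1, 1, 1, 1, 1, 1, 1, 1), n = 22 boxes. Hook lengths by row (left-to-right, top-to-bottom): [20, 11, 8, 7, 6, 5, 4, 3, 2, 1]; [11, 2]; [10, 1]; [8]; [7]; [6]; [5]; [4]; [3]; [2]; [1]. Product of hooks = 78683996160000. So f^λ = 22! / 78683996160000 = 1124000727777607680000 / 78683996160000 = 14284998.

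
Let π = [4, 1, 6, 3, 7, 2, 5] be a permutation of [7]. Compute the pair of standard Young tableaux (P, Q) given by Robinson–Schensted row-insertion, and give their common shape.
P = [1, 2, 5] / [3, 6, 7] / [4];  Q = [1, 3, 5] / [2, 4, 7] / [6];  common shape = (3, 3, 1)

Row-insert the values π_1, π_2, … into P one at a time, bumping the leftmost entry strictly greater than the inserted value down to the next row. The recording tableau Q records, in position (i, j), the step at which that cell was added to P.
  Insert 4 (step 1): P = [4];  Q = [1]
  Insert 1 (step 2): P = [1] / [4];  Q = [1] / [2]
  Insert 6 (step 3): P = [1, 6] / [4];  Q = [1, 3] / [2]
  Insert 3 (step 4): P = [1, 3] / [4, 6];  Q = [1, 3] / [2, 4]
  Insert 7 (step 5): P = [1, 3, 7] / [4, 6];  Q = [1, 3, 5] / [2, 4]
  Insert 2 (step 6): P = [1, 2, 7] / [3, 6] / [4];  Q = [1, 3, 5] / [2, 4] / [6]
  Insert 5 (step 7): P = [1, 2, 5] / [3, 6, 7] / [4];  Q = [1, 3, 5] / [2, 4, 7] / [6]
Final shape: (3, 3, 1).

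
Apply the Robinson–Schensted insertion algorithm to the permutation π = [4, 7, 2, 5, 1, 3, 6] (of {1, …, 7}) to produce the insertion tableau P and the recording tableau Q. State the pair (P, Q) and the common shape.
P = [1, 3, 6] / [2, 5] / [4, 7];  Q = [1, 2, 7] / [3, 4] / [5, 6];  common shape = (3, 2, 2)

Row-insert the values π_1, π_2, … into P one at a time, bumping the leftmost entry strictly greater than the inserted value down to the next row. The recording tableau Q records, in position (i, j), the step at which that cell was added to P.
  Insert 4 (step 1): P = [4];  Q = [1]
  Insert 7 (step 2): P = [4, 7];  Q = [1, 2]
  Insert 2 (step 3): P = [2, 7] / [4];  Q = [1, 2] / [3]
  Insert 5 (step 4): P = [2, 5] / [4, 7];  Q = [1, 2] / [3, 4]
  Insert 1 (step 5): P = [1, 5] / [2, 7] / [4];  Q = [1, 2] / [3, 4] / [5]
  Insert 3 (step 6): P = [1, 3] / [2, 5] / [4, 7];  Q = [1, 2] / [3, 4] / [5, 6]
  Insert 6 (step 7): P = [1, 3, 6] / [2, 5] / [4, 7];  Q = [1, 2, 7] / [3, 4] / [5, 6]
Final shape: (3, 2, 2).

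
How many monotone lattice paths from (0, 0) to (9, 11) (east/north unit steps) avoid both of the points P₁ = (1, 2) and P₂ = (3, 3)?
Number of paths = 61997

Inclusion–exclusion. Total paths: C(20, 9) = 167960. Through P₁: C(3, 1)·C(17, 8) = 72930. Through P₂: C(6, 3)·C(14, 6) = 60060. Since P₁ is strictly southwest of P₂, a monotone path through both must visit P₁ then P₂; paths through both = C(3, 1)·C(3, 2)·C(14, 6) = 27027. Avoid both = 167960 − 72930 − 60060 + 27027 = 61997.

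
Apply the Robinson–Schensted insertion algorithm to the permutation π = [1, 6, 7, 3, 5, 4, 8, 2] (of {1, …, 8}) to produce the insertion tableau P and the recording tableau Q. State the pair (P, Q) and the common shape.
P = [1, 2, 4, 8] / [3, 7] / [5] / [6];  Q = [1, 2, 3, 7] / [4, 5] / [6] / [8];  common shape = (4, 2, 1, 1)

Row-insert the values π_1, π_2, … into P one at a time, bumping the leftmost entry strictly greater than the inserted value down to the next row. The recording tableau Q records, in position (i, j), the step at which that cell was added to P.
  Insert 1 (step 1): P = [1];  Q = [1]
  Insert 6 (step 2): P = [1, 6];  Q = [1, 2]
  Insert 7 (step 3): P = [1, 6, 7];  Q = [1, 2, 3]
  Insert 3 (step 4): P = [1, 3, 7] / [6];  Q = [1, 2, 3] / [4]
  Insert 5 (step 5): P = [1, 3, 5] / [6, 7];  Q = [1, 2, 3] / [4, 5]
  Insert 4 (step 6): P = [1, 3, 4] / [5, 7] / [6];  Q = [1, 2, 3] / [4, 5] / [6]
  Insert 8 (step 7): P = [1, 3, 4, 8] / [5, 7] / [6];  Q = [1, 2, 3, 7] / [4, 5] / [6]
  Insert 2 (step 8): P = [1, 2, 4, 8] / [3, 7] / [5] / [6];  Q = [1, 2, 3, 7] / [4, 5] / [6] / [8]
Final shape: (4, 2, 1, 1).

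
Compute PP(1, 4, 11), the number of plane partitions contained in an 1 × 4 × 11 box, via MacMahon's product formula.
PP(1, 4, 11) = 1365

Evaluate the triple product over i = 1..1, j = 1..4, k = 1..11. The factors are (2/1) · (3/2) · (4/3) · (5/4) · (6/5) · (7/6) · (8/7) · (9/8) · … (44 factors total). The numerators and denominators telescope so the product is an integer; carrying out the multiplication exactly gives PP(1, 4, 11) = 1365.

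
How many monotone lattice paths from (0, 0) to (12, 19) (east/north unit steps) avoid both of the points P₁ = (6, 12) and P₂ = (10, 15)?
Number of paths = 69979401

Inclusion–exclusion. Total paths: C(31, 12) = 141120525. Through P₁: C(18, 6)·C(13, 6) = 31855824. Through P₂: C(25, 10)·C(6, 2) = 49031400. Since P₁ is strictly southwest of P₂, a monotone path through both must visit P₁ then P₂; paths through both = C(18, 6)·C(7, 4)·C(6, 2) = 9746100. Avoid both = 141120525 − 31855824 − 49031400 + 9746100 = 69979401.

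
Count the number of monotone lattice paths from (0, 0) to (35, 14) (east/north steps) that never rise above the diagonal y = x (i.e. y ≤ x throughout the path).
Number of paths = 412652088772

By the reflection principle (André's argument), the number of monotone paths to (35, 14) with n ≤ m that never go above y = x is C(49, 35) − C(49, 36) = 675248872536 − 262596783764 = 412652088772.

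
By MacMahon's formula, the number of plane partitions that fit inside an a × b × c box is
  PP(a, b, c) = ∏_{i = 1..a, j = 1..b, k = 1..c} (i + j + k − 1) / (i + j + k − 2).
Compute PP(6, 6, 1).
PP(6, 6, 1) = 924

Evaluate the triple product over i = 1..6, j = 1..6, k = 1..1. The factors are (2/1) · (3/2) · (4/3) · (5/4) · (6/5) · (7/6) · (3/2) · (4/3) · … (36 factors total). The numerators and denominators telescope so the product is an integer; carrying out the multiplication exactly gives PP(6, 6, 1) = 924.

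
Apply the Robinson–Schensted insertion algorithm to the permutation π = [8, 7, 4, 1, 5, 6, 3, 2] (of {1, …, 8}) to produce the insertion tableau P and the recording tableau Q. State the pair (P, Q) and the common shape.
P = [1, 2, 6] / [3, 5] / [4] / [7] / [8];  Q = [1, 5, 6] / [2, 7] / [3] / [4] / [8];  common shape = (3, 2, 1, 1, 1)

Row-insert the values π_1, π_2, … into P one at a time, bumping the leftmost entry strictly greater than the inserted value down to the next row. The recording tableau Q records, in position (i, j), the step at which that cell was added to P.
  Insert 8 (step 1): P = [8];  Q = [1]
  Insert 7 (step 2): P = [7] / [8];  Q = [1] / [2]
  Insert 4 (step 3): P = [4] / [7] / [8];  Q = [1] / [2] / [3]
  Insert 1 (step 4): P = [1] / [4] / [7] / [8];  Q = [1] / [2] / [3] / [4]
  Insert 5 (step 5): P = [1, 5] / [4] / [7] / [8];  Q = [1, 5] / [2] / [3] / [4]
  Insert 6 (step 6): P = [1, 5, 6] / [4] / [7] / [8];  Q = [1, 5, 6] / [2] / [3] / [4]
  Insert 3 (step 7): P = [1, 3, 6] / [4, 5] / [7] / [8];  Q = [1, 5, 6] / [2, 7] / [3] / [4]
  Insert 2 (step 8): P = [1, 2, 6] / [3, 5] / [4] / [7] / [8];  Q = [1, 5, 6] / [2, 7] / [3] / [4] / [8]
Final shape: (3, 2, 1, 1, 1).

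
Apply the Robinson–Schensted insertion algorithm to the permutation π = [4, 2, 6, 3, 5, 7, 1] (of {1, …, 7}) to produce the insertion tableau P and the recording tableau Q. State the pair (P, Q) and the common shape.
P = [1, 3, 5, 7] / [2, 6] / [4];  Q = [1, 3, 5, 6] / [2, 4] / [7];  common shape = (4, 2, 1)

Row-insert the values π_1, π_2, … into P one at a time, bumping the leftmost entry strictly greater than the inserted value down to the next row. The recording tableau Q records, in position (i, j), the step at which that cell was added to P.
  Insert 4 (step 1): P = [4];  Q = [1]
  Insert 2 (step 2): P = [2] / [4];  Q = [1] / [2]
  Insert 6 (step 3): P = [2, 6] / [4];  Q = [1, 3] / [2]
  Insert 3 (step 4): P = [2, 3] / [4, 6];  Q = [1, 3] / [2, 4]
  Insert 5 (step 5): P = [2, 3, 5] / [4, 6];  Q = [1, 3, 5] / [2, 4]
  Insert 7 (step 6): P = [2, 3, 5, 7] / [4, 6];  Q = [1, 3, 5, 6] / [2, 4]
  Insert 1 (step 7): P = [1, 3, 5, 7] / [2, 6] / [4];  Q = [1, 3, 5, 6] / [2, 4] / [7]
Final shape: (4, 2, 1).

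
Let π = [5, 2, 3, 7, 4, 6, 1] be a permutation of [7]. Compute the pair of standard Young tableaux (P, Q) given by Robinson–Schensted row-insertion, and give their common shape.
P = [1, 3, 4, 6] / [2, 7] / [5];  Q = [1, 3, 4, 6] / [2, 5] / [7];  common shape = (4, 2, 1)

Row-insert the values π_1, π_2, … into P one at a time, bumping the leftmost entry strictly greater than the inserted value down to the next row. The recording tableau Q records, in position (i, j), the step at which that cell was added to P.
  Insert 5 (step 1): P = [5];  Q = [1]
  Insert 2 (step 2): P = [2] / [5];  Q = [1] / [2]
  Insert 3 (step 3): P = [2, 3] / [5];  Q = [1, 3] / [2]
  Insert 7 (step 4): P = [2, 3, 7] / [5];  Q = [1, 3, 4] / [2]
  Insert 4 (step 5): P = [2, 3, 4] / [5, 7];  Q = [1, 3, 4] / [2, 5]
  Insert 6 (step 6): P = [2, 3, 4, 6] / [5, 7];  Q = [1, 3, 4, 6] / [2, 5]
  Insert 1 (step 7): P = [1, 3, 4, 6] / [2, 7] / [5];  Q = [1, 3, 4, 6] / [2, 5] / [7]
Final shape: (4, 2, 1).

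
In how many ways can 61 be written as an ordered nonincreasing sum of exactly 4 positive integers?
p(61, 4 parts) = 1650

Partitions of n into exactly k parts are in bijection with partitions of n − k into at most k parts (subtract 1 from each part). So p(61, exactly 4) = p(57, parts ≤ 4). Computing via the recurrence p(m, j) = p(m, j−1) + p(m−j, j) gives 1650.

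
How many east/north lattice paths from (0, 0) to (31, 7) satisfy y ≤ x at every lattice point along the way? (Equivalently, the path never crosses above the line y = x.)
Number of paths = 9859575

By the reflection principle (André's argument), the number of monotone paths to (31, 7) with n ≤ m that never go above y = x is C(38, 31) − C(38, 32) = 12620256 − 2760681 = 9859575.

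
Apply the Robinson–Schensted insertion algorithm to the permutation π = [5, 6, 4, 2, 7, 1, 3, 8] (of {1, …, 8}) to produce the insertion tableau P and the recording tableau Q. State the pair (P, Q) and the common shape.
P = [1, 3, 7, 8] / [2, 6] / [4] / [5];  Q = [1, 2, 5, 8] / [3, 7] / [4] / [6];  common shape = (4, 2, 1, 1)

Row-insert the values π_1, π_2, … into P one at a time, bumping the leftmost entry strictly greater than the inserted value down to the next row. The recording tableau Q records, in position (i, j), the step at which that cell was added to P.
  Insert 5 (step 1): P = [5];  Q = [1]
  Insert 6 (step 2): P = [5, 6];  Q = [1, 2]
  Insert 4 (step 3): P = [4, 6] / [5];  Q = [1, 2] / [3]
  Insert 2 (step 4): P = [2, 6] / [4] / [5];  Q = [1, 2] / [3] / [4]
  Insert 7 (step 5): P = [2, 6, 7] / [4] / [5];  Q = [1, 2, 5] / [3] / [4]
  Insert 1 (step 6): P = [1, 6, 7] / [2] / [4] / [5];  Q = [1, 2, 5] / [3] / [4] / [6]
  Insert 3 (step 7): P = [1, 3, 7] / [2, 6] / [4] / [5];  Q = [1, 2, 5] / [3, 7] / [4] / [6]
  Insert 8 (step 8): P = [1, 3, 7, 8] / [2, 6] / [4] / [5];  Q = [1, 2, 5, 8] / [3, 7] / [4] / [6]
Final shape: (4, 2, 1, 1).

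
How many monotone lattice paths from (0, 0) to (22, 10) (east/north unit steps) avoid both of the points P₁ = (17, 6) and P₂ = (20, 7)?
Number of paths = 46950498

Inclusion–exclusion. Total paths: C(32, 22) = 64512240. Through P₁: C(23, 17)·C(9, 5) = 12719322. Through P₂: C(27, 20)·C(5, 2) = 8880300. Since P₁ is strictly southwest of P₂, a monotone path through both must visit P₁ then P₂; paths through both = C(23, 17)·C(4, 3)·C(5, 2) = 4037880. Avoid both = 64512240 − 12719322 − 8880300 + 4037880 = 46950498.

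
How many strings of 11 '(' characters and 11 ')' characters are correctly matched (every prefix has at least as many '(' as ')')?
C_11 = 58786

These balanced parentheses are counted by the Catalan number C_n = (1/(n + 1)) · C(2n, n). For n = 11: C_11 = (1/12) · C(22, 11) = 705432/12 = 58786.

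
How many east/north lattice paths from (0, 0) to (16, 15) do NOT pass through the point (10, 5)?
Number of paths = 276492171

Total paths from (0, 0) to (16, 15): C(31, 16) = 300540195. Paths through (10, 5): (paths (0, 0) → (10, 5)) × (paths (10, 5) → (16, 15)) = C(15, 10) · C(16, 6) = 3003 · 8008 = 24048024. Avoidance count = 300540195 − 24048024 = 276492171.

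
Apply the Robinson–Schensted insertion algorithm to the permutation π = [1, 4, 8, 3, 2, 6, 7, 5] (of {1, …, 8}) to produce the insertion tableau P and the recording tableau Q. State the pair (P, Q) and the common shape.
P = [1, 2, 5, 7] / [3, 6] / [4, 8];  Q = [1, 2, 3, 7] / [4, 6] / [5, 8];  common shape = (4, 2, 2)

Row-insert the values π_1, π_2, … into P one at a time, bumping the leftmost entry strictly greater than the inserted value down to the next row. The recording tableau Q records, in position (i, j), the step at which that cell was added to P.
  Insert 1 (step 1): P = [1];  Q = [1]
  Insert 4 (step 2): P = [1, 4];  Q = [1, 2]
  Insert 8 (step 3): P = [1, 4, 8];  Q = [1, 2, 3]
  Insert 3 (step 4): P = [1, 3, 8] / [4];  Q = [1, 2, 3] / [4]
  Insert 2 (step 5): P = [1, 2, 8] / [3] / [4];  Q = [1, 2, 3] / [4] / [5]
  Insert 6 (step 6): P = [1, 2, 6] / [3, 8] / [4];  Q = [1, 2, 3] / [4, 6] / [5]
  Insert 7 (step 7): P = [1, 2, 6, 7] / [3, 8] / [4];  Q = [1, 2, 3, 7] / [4, 6] / [5]
  Insert 5 (step 8): P = [1, 2, 5, 7] / [3, 6] / [4, 8];  Q = [1, 2, 3, 7] / [4, 6] / [5, 8]
Final shape: (4, 2, 2).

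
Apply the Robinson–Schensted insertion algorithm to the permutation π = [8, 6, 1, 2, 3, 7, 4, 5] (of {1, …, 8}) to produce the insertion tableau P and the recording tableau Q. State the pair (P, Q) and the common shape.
P = [1, 2, 3, 4, 5] / [6, 7] / [8];  Q = [1, 4, 5, 6, 8] / [2, 7] / [3];  common shape = (5, 2, 1)

Row-insert the values π_1, π_2, … into P one at a time, bumping the leftmost entry strictly greater than the inserted value down to the next row. The recording tableau Q records, in position (i, j), the step at which that cell was added to P.
  Insert 8 (step 1): P = [8];  Q = [1]
  Insert 6 (step 2): P = [6] / [8];  Q = [1] / [2]
  Insert 1 (step 3): P = [1] / [6] / [8];  Q = [1] / [2] / [3]
  Insert 2 (step 4): P = [1, 2] / [6] / [8];  Q = [1, 4] / [2] / [3]
  Insert 3 (step 5): P = [1, 2, 3] / [6] / [8];  Q = [1, 4, 5] / [2] / [3]
  Insert 7 (step 6): P = [1, 2, 3, 7] / [6] / [8];  Q = [1, 4, 5, 6] / [2] / [3]
  Insert 4 (step 7): P = [1, 2, 3, 4] / [6, 7] / [8];  Q = [1, 4, 5, 6] / [2, 7] / [3]
  Insert 5 (step 8): P = [1, 2, 3, 4, 5] / [6, 7] / [8];  Q = [1, 4, 5, 6, 8] / [2, 7] / [3]
Final shape: (5, 2, 1).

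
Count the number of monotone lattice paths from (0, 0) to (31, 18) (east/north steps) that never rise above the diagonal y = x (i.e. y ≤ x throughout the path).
Number of paths = 5054988087457

By the reflection principle (André's argument), the number of monotone paths to (31, 18) with n ≤ m that never go above y = x is C(49, 31) − C(49, 32) = 11554258485616 − 6499270398159 = 5054988087457.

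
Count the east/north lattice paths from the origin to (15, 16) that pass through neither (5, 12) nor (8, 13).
Number of paths = 272897447

Inclusion–exclusion. Total paths: C(31, 15) = 300540195. Through P₁: C(17, 5)·C(14, 10) = 6194188. Through P₂: C(21, 8)·C(10, 7) = 24418800. Since P₁ is strictly southwest of P₂, a monotone path through both must visit P₁ then P₂; paths through both = C(17, 5)·C(4, 3)·C(10, 7) = 2970240. Avoid both = 300540195 − 6194188 − 24418800 + 2970240 = 272897447.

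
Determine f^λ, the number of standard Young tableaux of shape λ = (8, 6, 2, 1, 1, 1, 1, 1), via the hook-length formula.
# SYT of shape (8, 6, 2, 1, 1, 1, 1, 1) = 155195040

Hook-length formula: f^λ = n! / Π hook(c), product over all cells c of the Young diagram. For λ = (8, 6, 2, 1, 1, 1, 1, 1), n = 21 boxes. Hook lengths by row (left-to-right, top-to-bottom): [15, 9, 7, 6, 5, 4, 2, 1]; [12, 6, 4, 3, 2, 1]; [7, 1]; [5]; [4]; [3]; [2]; [1]. Product of hooks = 329204736000. So f^λ = 21! / 329204736000 = 51090942171709440000 / 329204736000 = 155195040.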